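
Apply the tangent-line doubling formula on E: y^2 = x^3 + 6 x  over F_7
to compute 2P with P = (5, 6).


Doubling: s = (3 x1^2 + a) / (2 y1)
s = (3*5^2 + 6) / (2*6) mod 7 = 5
x3 = s^2 - 2 x1 mod 7 = 5^2 - 2*5 = 1
y3 = s (x1 - x3) - y1 mod 7 = 5 * (5 - 1) - 6 = 0

2P = (1, 0)


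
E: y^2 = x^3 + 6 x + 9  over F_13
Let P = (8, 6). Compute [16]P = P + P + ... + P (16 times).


k = 16 = 10000_2 (binary, LSB first: 00001)
Double-and-add from P = (8, 6):
  bit 0 = 0: acc unchanged = O
  bit 1 = 0: acc unchanged = O
  bit 2 = 0: acc unchanged = O
  bit 3 = 0: acc unchanged = O
  bit 4 = 1: acc = O + (8, 7) = (8, 7)

16P = (8, 7)


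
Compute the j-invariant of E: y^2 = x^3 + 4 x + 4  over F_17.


Delta = -16(4 a^3 + 27 b^2) mod 17 = 8
-1728 * (4 a)^3 = -1728 * (4*4)^3 mod 17 = 11
j = 11 * 8^(-1) mod 17 = 12

j = 12 (mod 17)


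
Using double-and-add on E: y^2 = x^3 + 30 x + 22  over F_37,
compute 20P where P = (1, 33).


k = 20 = 10100_2 (binary, LSB first: 00101)
Double-and-add from P = (1, 33):
  bit 0 = 0: acc unchanged = O
  bit 1 = 0: acc unchanged = O
  bit 2 = 1: acc = O + (31, 12) = (31, 12)
  bit 3 = 0: acc unchanged = (31, 12)
  bit 4 = 1: acc = (31, 12) + (6, 14) = (36, 18)

20P = (36, 18)


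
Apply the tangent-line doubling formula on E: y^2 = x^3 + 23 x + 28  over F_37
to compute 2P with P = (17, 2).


Doubling: s = (3 x1^2 + a) / (2 y1)
s = (3*17^2 + 23) / (2*2) mod 37 = 19
x3 = s^2 - 2 x1 mod 37 = 19^2 - 2*17 = 31
y3 = s (x1 - x3) - y1 mod 37 = 19 * (17 - 31) - 2 = 28

2P = (31, 28)


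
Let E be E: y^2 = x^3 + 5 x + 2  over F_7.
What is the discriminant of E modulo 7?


4 a^3 + 27 b^2 = 4*5^3 + 27*2^2 = 500 + 108 = 608
Delta = -16 * (608) = -9728
Delta mod 7 = 2

Delta = 2 (mod 7)


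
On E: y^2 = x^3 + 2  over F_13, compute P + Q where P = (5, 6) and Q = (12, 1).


P != Q, so use the chord formula.
s = (y2 - y1) / (x2 - x1) = (8) / (7) mod 13 = 3
x3 = s^2 - x1 - x2 mod 13 = 3^2 - 5 - 12 = 5
y3 = s (x1 - x3) - y1 mod 13 = 3 * (5 - 5) - 6 = 7

P + Q = (5, 7)


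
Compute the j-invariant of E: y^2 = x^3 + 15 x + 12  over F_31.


Delta = -16(4 a^3 + 27 b^2) mod 31 = 17
-1728 * (4 a)^3 = -1728 * (4*15)^3 mod 31 = 29
j = 29 * 17^(-1) mod 31 = 9

j = 9 (mod 31)


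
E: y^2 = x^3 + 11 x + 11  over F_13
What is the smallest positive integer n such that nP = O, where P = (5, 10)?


Compute successive multiples of P until we hit O:
  1P = (5, 10)
  2P = (12, 8)
  3P = (12, 5)
  4P = (5, 3)
  5P = O

ord(P) = 5


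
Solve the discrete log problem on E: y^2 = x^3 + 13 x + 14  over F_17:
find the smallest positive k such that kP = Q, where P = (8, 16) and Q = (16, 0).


Enumerate multiples of P until we hit Q = (16, 0):
  1P = (8, 16)
  2P = (14, 4)
  3P = (16, 0)
Match found at i = 3.

k = 3


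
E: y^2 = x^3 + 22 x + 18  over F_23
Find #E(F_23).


For each x in F_23, count y with y^2 = x^3 + 22 x + 18 mod 23:
  x = 0: RHS = 18, y in [8, 15]  -> 2 point(s)
  x = 1: RHS = 18, y in [8, 15]  -> 2 point(s)
  x = 2: RHS = 1, y in [1, 22]  -> 2 point(s)
  x = 4: RHS = 9, y in [3, 20]  -> 2 point(s)
  x = 5: RHS = 0, y in [0]  -> 1 point(s)
  x = 7: RHS = 9, y in [3, 20]  -> 2 point(s)
  x = 8: RHS = 16, y in [4, 19]  -> 2 point(s)
  x = 9: RHS = 2, y in [5, 18]  -> 2 point(s)
  x = 11: RHS = 4, y in [2, 21]  -> 2 point(s)
  x = 12: RHS = 9, y in [3, 20]  -> 2 point(s)
  x = 16: RHS = 4, y in [2, 21]  -> 2 point(s)
  x = 18: RHS = 13, y in [6, 17]  -> 2 point(s)
  x = 19: RHS = 4, y in [2, 21]  -> 2 point(s)
  x = 21: RHS = 12, y in [9, 14]  -> 2 point(s)
  x = 22: RHS = 18, y in [8, 15]  -> 2 point(s)
Affine points: 29. Add the point at infinity: total = 30.

#E(F_23) = 30


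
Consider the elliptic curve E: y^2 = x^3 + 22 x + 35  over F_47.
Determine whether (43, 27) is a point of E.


Check whether y^2 = x^3 + 22 x + 35 (mod 47) for (x, y) = (43, 27).
LHS: y^2 = 27^2 mod 47 = 24
RHS: x^3 + 22 x + 35 = 43^3 + 22*43 + 35 mod 47 = 24
LHS = RHS

Yes, on the curve


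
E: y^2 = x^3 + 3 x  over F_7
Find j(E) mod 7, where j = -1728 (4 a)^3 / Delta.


Delta = -16(4 a^3 + 27 b^2) mod 7 = 1
-1728 * (4 a)^3 = -1728 * (4*3)^3 mod 7 = 6
j = 6 * 1^(-1) mod 7 = 6

j = 6 (mod 7)


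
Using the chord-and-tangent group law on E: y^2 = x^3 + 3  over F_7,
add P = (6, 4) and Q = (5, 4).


P != Q, so use the chord formula.
s = (y2 - y1) / (x2 - x1) = (0) / (6) mod 7 = 0
x3 = s^2 - x1 - x2 mod 7 = 0^2 - 6 - 5 = 3
y3 = s (x1 - x3) - y1 mod 7 = 0 * (6 - 3) - 4 = 3

P + Q = (3, 3)


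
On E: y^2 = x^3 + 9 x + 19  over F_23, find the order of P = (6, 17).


Compute successive multiples of P until we hit O:
  1P = (6, 17)
  2P = (4, 21)
  3P = (17, 5)
  4P = (1, 11)
  5P = (11, 0)
  6P = (1, 12)
  7P = (17, 18)
  8P = (4, 2)
  ... (continuing to 10P)
  10P = O

ord(P) = 10


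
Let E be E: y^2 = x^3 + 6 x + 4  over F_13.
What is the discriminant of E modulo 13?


4 a^3 + 27 b^2 = 4*6^3 + 27*4^2 = 864 + 432 = 1296
Delta = -16 * (1296) = -20736
Delta mod 13 = 12

Delta = 12 (mod 13)


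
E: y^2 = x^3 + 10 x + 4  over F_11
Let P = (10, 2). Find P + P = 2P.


Doubling: s = (3 x1^2 + a) / (2 y1)
s = (3*10^2 + 10) / (2*2) mod 11 = 6
x3 = s^2 - 2 x1 mod 11 = 6^2 - 2*10 = 5
y3 = s (x1 - x3) - y1 mod 11 = 6 * (10 - 5) - 2 = 6

2P = (5, 6)


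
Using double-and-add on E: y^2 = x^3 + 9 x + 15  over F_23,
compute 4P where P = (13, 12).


k = 4 = 100_2 (binary, LSB first: 001)
Double-and-add from P = (13, 12):
  bit 0 = 0: acc unchanged = O
  bit 1 = 0: acc unchanged = O
  bit 2 = 1: acc = O + (6, 20) = (6, 20)

4P = (6, 20)


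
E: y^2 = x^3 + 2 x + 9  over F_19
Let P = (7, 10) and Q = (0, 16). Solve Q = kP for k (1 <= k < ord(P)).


Enumerate multiples of P until we hit Q = (0, 16):
  1P = (7, 10)
  2P = (14, 11)
  3P = (5, 12)
  4P = (8, 10)
  5P = (4, 9)
  6P = (6, 3)
  7P = (17, 15)
  8P = (0, 3)
  9P = (13, 3)
  10P = (3, 17)
  11P = (18, 14)
  12P = (18, 5)
  13P = (3, 2)
  14P = (13, 16)
  15P = (0, 16)
Match found at i = 15.

k = 15


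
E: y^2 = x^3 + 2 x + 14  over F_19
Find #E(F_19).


For each x in F_19, count y with y^2 = x^3 + 2 x + 14 mod 19:
  x = 1: RHS = 17, y in [6, 13]  -> 2 point(s)
  x = 2: RHS = 7, y in [8, 11]  -> 2 point(s)
  x = 3: RHS = 9, y in [3, 16]  -> 2 point(s)
  x = 5: RHS = 16, y in [4, 15]  -> 2 point(s)
  x = 9: RHS = 1, y in [1, 18]  -> 2 point(s)
  x = 16: RHS = 0, y in [0]  -> 1 point(s)
  x = 18: RHS = 11, y in [7, 12]  -> 2 point(s)
Affine points: 13. Add the point at infinity: total = 14.

#E(F_19) = 14


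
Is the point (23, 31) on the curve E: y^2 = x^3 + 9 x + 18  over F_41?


Check whether y^2 = x^3 + 9 x + 18 (mod 41) for (x, y) = (23, 31).
LHS: y^2 = 31^2 mod 41 = 18
RHS: x^3 + 9 x + 18 = 23^3 + 9*23 + 18 mod 41 = 10
LHS != RHS

No, not on the curve


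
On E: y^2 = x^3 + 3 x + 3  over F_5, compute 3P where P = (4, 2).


k = 3 = 11_2 (binary, LSB first: 11)
Double-and-add from P = (4, 2):
  bit 0 = 1: acc = O + (4, 2) = (4, 2)
  bit 1 = 1: acc = (4, 2) + (3, 2) = (3, 3)

3P = (3, 3)


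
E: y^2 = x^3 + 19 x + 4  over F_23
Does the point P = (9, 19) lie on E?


Check whether y^2 = x^3 + 19 x + 4 (mod 23) for (x, y) = (9, 19).
LHS: y^2 = 19^2 mod 23 = 16
RHS: x^3 + 19 x + 4 = 9^3 + 19*9 + 4 mod 23 = 7
LHS != RHS

No, not on the curve


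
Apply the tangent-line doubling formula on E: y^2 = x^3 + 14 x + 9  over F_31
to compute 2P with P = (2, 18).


Doubling: s = (3 x1^2 + a) / (2 y1)
s = (3*2^2 + 14) / (2*18) mod 31 = 30
x3 = s^2 - 2 x1 mod 31 = 30^2 - 2*2 = 28
y3 = s (x1 - x3) - y1 mod 31 = 30 * (2 - 28) - 18 = 8

2P = (28, 8)


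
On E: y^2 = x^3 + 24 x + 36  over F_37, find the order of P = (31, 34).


Compute successive multiples of P until we hit O:
  1P = (31, 34)
  2P = (15, 21)
  3P = (21, 25)
  4P = (18, 11)
  5P = (22, 36)
  6P = (11, 15)
  7P = (28, 4)
  8P = (4, 14)
  ... (continuing to 30P)
  30P = O

ord(P) = 30


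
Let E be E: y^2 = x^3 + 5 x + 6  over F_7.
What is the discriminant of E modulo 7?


4 a^3 + 27 b^2 = 4*5^3 + 27*6^2 = 500 + 972 = 1472
Delta = -16 * (1472) = -23552
Delta mod 7 = 3

Delta = 3 (mod 7)


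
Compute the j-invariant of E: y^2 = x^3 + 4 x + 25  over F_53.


Delta = -16(4 a^3 + 27 b^2) mod 53 = 20
-1728 * (4 a)^3 = -1728 * (4*4)^3 mod 53 = 50
j = 50 * 20^(-1) mod 53 = 29

j = 29 (mod 53)


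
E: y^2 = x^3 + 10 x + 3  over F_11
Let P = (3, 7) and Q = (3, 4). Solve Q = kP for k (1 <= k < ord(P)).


Enumerate multiples of P until we hit Q = (3, 4):
  1P = (3, 7)
  2P = (8, 1)
  3P = (1, 6)
  4P = (10, 6)
  5P = (7, 3)
  6P = (2, 3)
  7P = (0, 5)
  8P = (6, 2)
  9P = (6, 9)
  10P = (0, 6)
  11P = (2, 8)
  12P = (7, 8)
  13P = (10, 5)
  14P = (1, 5)
  15P = (8, 10)
  16P = (3, 4)
Match found at i = 16.

k = 16


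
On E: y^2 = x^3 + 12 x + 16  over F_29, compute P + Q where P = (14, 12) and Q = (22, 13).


P != Q, so use the chord formula.
s = (y2 - y1) / (x2 - x1) = (1) / (8) mod 29 = 11
x3 = s^2 - x1 - x2 mod 29 = 11^2 - 14 - 22 = 27
y3 = s (x1 - x3) - y1 mod 29 = 11 * (14 - 27) - 12 = 19

P + Q = (27, 19)


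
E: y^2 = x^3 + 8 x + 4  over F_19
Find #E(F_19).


For each x in F_19, count y with y^2 = x^3 + 8 x + 4 mod 19:
  x = 0: RHS = 4, y in [2, 17]  -> 2 point(s)
  x = 2: RHS = 9, y in [3, 16]  -> 2 point(s)
  x = 3: RHS = 17, y in [6, 13]  -> 2 point(s)
  x = 4: RHS = 5, y in [9, 10]  -> 2 point(s)
  x = 5: RHS = 17, y in [6, 13]  -> 2 point(s)
  x = 7: RHS = 4, y in [2, 17]  -> 2 point(s)
  x = 9: RHS = 7, y in [8, 11]  -> 2 point(s)
  x = 10: RHS = 1, y in [1, 18]  -> 2 point(s)
  x = 11: RHS = 17, y in [6, 13]  -> 2 point(s)
  x = 12: RHS = 4, y in [2, 17]  -> 2 point(s)
  x = 13: RHS = 6, y in [5, 14]  -> 2 point(s)
Affine points: 22. Add the point at infinity: total = 23.

#E(F_19) = 23


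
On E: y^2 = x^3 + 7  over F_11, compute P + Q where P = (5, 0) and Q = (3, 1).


P != Q, so use the chord formula.
s = (y2 - y1) / (x2 - x1) = (1) / (9) mod 11 = 5
x3 = s^2 - x1 - x2 mod 11 = 5^2 - 5 - 3 = 6
y3 = s (x1 - x3) - y1 mod 11 = 5 * (5 - 6) - 0 = 6

P + Q = (6, 6)


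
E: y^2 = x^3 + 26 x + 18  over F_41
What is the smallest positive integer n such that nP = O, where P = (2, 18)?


Compute successive multiples of P until we hit O:
  1P = (2, 18)
  2P = (39, 9)
  3P = (23, 27)
  4P = (12, 7)
  5P = (36, 3)
  6P = (26, 36)
  7P = (11, 6)
  8P = (7, 16)
  ... (continuing to 26P)
  26P = O

ord(P) = 26


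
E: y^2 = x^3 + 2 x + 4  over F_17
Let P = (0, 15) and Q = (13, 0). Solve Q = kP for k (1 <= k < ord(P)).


Enumerate multiples of P until we hit Q = (13, 0):
  1P = (0, 15)
  2P = (13, 0)
Match found at i = 2.

k = 2


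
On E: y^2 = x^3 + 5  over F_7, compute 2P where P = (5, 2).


k = 2 = 10_2 (binary, LSB first: 01)
Double-and-add from P = (5, 2):
  bit 0 = 0: acc unchanged = O
  bit 1 = 1: acc = O + (6, 2) = (6, 2)

2P = (6, 2)


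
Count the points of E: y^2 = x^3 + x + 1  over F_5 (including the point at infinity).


For each x in F_5, count y with y^2 = x^3 + 1 x + 1 mod 5:
  x = 0: RHS = 1, y in [1, 4]  -> 2 point(s)
  x = 2: RHS = 1, y in [1, 4]  -> 2 point(s)
  x = 3: RHS = 1, y in [1, 4]  -> 2 point(s)
  x = 4: RHS = 4, y in [2, 3]  -> 2 point(s)
Affine points: 8. Add the point at infinity: total = 9.

#E(F_5) = 9


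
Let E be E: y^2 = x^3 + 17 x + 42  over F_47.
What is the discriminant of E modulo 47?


4 a^3 + 27 b^2 = 4*17^3 + 27*42^2 = 19652 + 47628 = 67280
Delta = -16 * (67280) = -1076480
Delta mod 47 = 8

Delta = 8 (mod 47)


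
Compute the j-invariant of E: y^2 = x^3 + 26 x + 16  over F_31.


Delta = -16(4 a^3 + 27 b^2) mod 31 = 18
-1728 * (4 a)^3 = -1728 * (4*26)^3 mod 31 = 15
j = 15 * 18^(-1) mod 31 = 6

j = 6 (mod 31)


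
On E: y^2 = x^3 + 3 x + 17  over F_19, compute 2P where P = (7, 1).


Doubling: s = (3 x1^2 + a) / (2 y1)
s = (3*7^2 + 3) / (2*1) mod 19 = 18
x3 = s^2 - 2 x1 mod 19 = 18^2 - 2*7 = 6
y3 = s (x1 - x3) - y1 mod 19 = 18 * (7 - 6) - 1 = 17

2P = (6, 17)


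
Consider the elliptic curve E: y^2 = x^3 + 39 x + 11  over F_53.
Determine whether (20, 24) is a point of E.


Check whether y^2 = x^3 + 39 x + 11 (mod 53) for (x, y) = (20, 24).
LHS: y^2 = 24^2 mod 53 = 46
RHS: x^3 + 39 x + 11 = 20^3 + 39*20 + 11 mod 53 = 46
LHS = RHS

Yes, on the curve


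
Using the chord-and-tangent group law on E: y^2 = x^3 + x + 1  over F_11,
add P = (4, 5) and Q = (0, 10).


P != Q, so use the chord formula.
s = (y2 - y1) / (x2 - x1) = (5) / (7) mod 11 = 7
x3 = s^2 - x1 - x2 mod 11 = 7^2 - 4 - 0 = 1
y3 = s (x1 - x3) - y1 mod 11 = 7 * (4 - 1) - 5 = 5

P + Q = (1, 5)


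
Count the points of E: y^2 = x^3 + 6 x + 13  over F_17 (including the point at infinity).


For each x in F_17, count y with y^2 = x^3 + 6 x + 13 mod 17:
  x = 0: RHS = 13, y in [8, 9]  -> 2 point(s)
  x = 2: RHS = 16, y in [4, 13]  -> 2 point(s)
  x = 4: RHS = 16, y in [4, 13]  -> 2 point(s)
  x = 5: RHS = 15, y in [7, 10]  -> 2 point(s)
  x = 10: RHS = 2, y in [6, 11]  -> 2 point(s)
  x = 11: RHS = 16, y in [4, 13]  -> 2 point(s)
  x = 14: RHS = 2, y in [6, 11]  -> 2 point(s)
Affine points: 14. Add the point at infinity: total = 15.

#E(F_17) = 15


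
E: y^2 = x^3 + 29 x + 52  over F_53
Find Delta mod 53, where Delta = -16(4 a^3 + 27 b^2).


4 a^3 + 27 b^2 = 4*29^3 + 27*52^2 = 97556 + 73008 = 170564
Delta = -16 * (170564) = -2729024
Delta mod 53 = 52

Delta = 52 (mod 53)


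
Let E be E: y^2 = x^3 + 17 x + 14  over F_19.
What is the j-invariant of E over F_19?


Delta = -16(4 a^3 + 27 b^2) mod 19 = 10
-1728 * (4 a)^3 = -1728 * (4*17)^3 mod 19 = 1
j = 1 * 10^(-1) mod 19 = 2

j = 2 (mod 19)


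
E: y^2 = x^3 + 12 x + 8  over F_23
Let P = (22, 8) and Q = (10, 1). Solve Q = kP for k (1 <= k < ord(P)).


Enumerate multiples of P until we hit Q = (10, 1):
  1P = (22, 8)
  2P = (8, 8)
  3P = (16, 15)
  4P = (10, 1)
Match found at i = 4.

k = 4


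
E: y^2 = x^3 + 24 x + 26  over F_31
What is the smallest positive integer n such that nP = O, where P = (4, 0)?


Compute successive multiples of P until we hit O:
  1P = (4, 0)
  2P = O

ord(P) = 2


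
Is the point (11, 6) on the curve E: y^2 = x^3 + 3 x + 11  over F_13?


Check whether y^2 = x^3 + 3 x + 11 (mod 13) for (x, y) = (11, 6).
LHS: y^2 = 6^2 mod 13 = 10
RHS: x^3 + 3 x + 11 = 11^3 + 3*11 + 11 mod 13 = 10
LHS = RHS

Yes, on the curve


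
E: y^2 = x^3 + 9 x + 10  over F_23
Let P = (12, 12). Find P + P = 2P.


Doubling: s = (3 x1^2 + a) / (2 y1)
s = (3*12^2 + 9) / (2*12) mod 23 = 4
x3 = s^2 - 2 x1 mod 23 = 4^2 - 2*12 = 15
y3 = s (x1 - x3) - y1 mod 23 = 4 * (12 - 15) - 12 = 22

2P = (15, 22)


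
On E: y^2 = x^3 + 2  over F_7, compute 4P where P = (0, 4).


k = 4 = 100_2 (binary, LSB first: 001)
Double-and-add from P = (0, 4):
  bit 0 = 0: acc unchanged = O
  bit 1 = 0: acc unchanged = O
  bit 2 = 1: acc = O + (0, 4) = (0, 4)

4P = (0, 4)


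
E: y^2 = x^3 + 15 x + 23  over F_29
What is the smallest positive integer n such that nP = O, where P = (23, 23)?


Compute successive multiples of P until we hit O:
  1P = (23, 23)
  2P = (21, 0)
  3P = (23, 6)
  4P = O

ord(P) = 4


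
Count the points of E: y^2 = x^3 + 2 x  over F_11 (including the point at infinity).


For each x in F_11, count y with y^2 = x^3 + 2 x + 0 mod 11:
  x = 0: RHS = 0, y in [0]  -> 1 point(s)
  x = 1: RHS = 3, y in [5, 6]  -> 2 point(s)
  x = 2: RHS = 1, y in [1, 10]  -> 2 point(s)
  x = 3: RHS = 0, y in [0]  -> 1 point(s)
  x = 5: RHS = 3, y in [5, 6]  -> 2 point(s)
  x = 7: RHS = 5, y in [4, 7]  -> 2 point(s)
  x = 8: RHS = 0, y in [0]  -> 1 point(s)
Affine points: 11. Add the point at infinity: total = 12.

#E(F_11) = 12


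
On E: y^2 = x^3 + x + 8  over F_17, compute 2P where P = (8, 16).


Doubling: s = (3 x1^2 + a) / (2 y1)
s = (3*8^2 + 1) / (2*16) mod 17 = 14
x3 = s^2 - 2 x1 mod 17 = 14^2 - 2*8 = 10
y3 = s (x1 - x3) - y1 mod 17 = 14 * (8 - 10) - 16 = 7

2P = (10, 7)


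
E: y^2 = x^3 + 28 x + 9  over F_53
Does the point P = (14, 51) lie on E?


Check whether y^2 = x^3 + 28 x + 9 (mod 53) for (x, y) = (14, 51).
LHS: y^2 = 51^2 mod 53 = 4
RHS: x^3 + 28 x + 9 = 14^3 + 28*14 + 9 mod 53 = 18
LHS != RHS

No, not on the curve


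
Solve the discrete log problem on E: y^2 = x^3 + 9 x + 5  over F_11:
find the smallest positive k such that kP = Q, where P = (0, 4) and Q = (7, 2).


Enumerate multiples of P until we hit Q = (7, 2):
  1P = (0, 4)
  2P = (9, 1)
  3P = (7, 2)
Match found at i = 3.

k = 3


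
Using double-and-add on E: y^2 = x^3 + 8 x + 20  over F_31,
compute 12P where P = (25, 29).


k = 12 = 1100_2 (binary, LSB first: 0011)
Double-and-add from P = (25, 29):
  bit 0 = 0: acc unchanged = O
  bit 1 = 0: acc unchanged = O
  bit 2 = 1: acc = O + (17, 4) = (17, 4)
  bit 3 = 1: acc = (17, 4) + (6, 25) = (16, 11)

12P = (16, 11)


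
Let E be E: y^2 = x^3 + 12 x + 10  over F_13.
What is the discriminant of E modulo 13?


4 a^3 + 27 b^2 = 4*12^3 + 27*10^2 = 6912 + 2700 = 9612
Delta = -16 * (9612) = -153792
Delta mod 13 = 11

Delta = 11 (mod 13)


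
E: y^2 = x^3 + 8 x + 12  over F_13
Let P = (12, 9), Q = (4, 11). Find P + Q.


P != Q, so use the chord formula.
s = (y2 - y1) / (x2 - x1) = (2) / (5) mod 13 = 3
x3 = s^2 - x1 - x2 mod 13 = 3^2 - 12 - 4 = 6
y3 = s (x1 - x3) - y1 mod 13 = 3 * (12 - 6) - 9 = 9

P + Q = (6, 9)


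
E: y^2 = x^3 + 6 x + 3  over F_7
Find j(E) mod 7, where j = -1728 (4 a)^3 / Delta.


Delta = -16(4 a^3 + 27 b^2) mod 7 = 5
-1728 * (4 a)^3 = -1728 * (4*6)^3 mod 7 = 6
j = 6 * 5^(-1) mod 7 = 4

j = 4 (mod 7)


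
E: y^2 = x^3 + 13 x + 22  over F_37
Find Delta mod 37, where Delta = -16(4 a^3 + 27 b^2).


4 a^3 + 27 b^2 = 4*13^3 + 27*22^2 = 8788 + 13068 = 21856
Delta = -16 * (21856) = -349696
Delta mod 37 = 28

Delta = 28 (mod 37)


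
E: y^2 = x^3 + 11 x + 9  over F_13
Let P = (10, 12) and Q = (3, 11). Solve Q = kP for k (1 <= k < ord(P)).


Enumerate multiples of P until we hit Q = (3, 11):
  1P = (10, 12)
  2P = (3, 11)
Match found at i = 2.

k = 2


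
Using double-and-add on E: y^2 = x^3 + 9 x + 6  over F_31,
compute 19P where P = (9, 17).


k = 19 = 10011_2 (binary, LSB first: 11001)
Double-and-add from P = (9, 17):
  bit 0 = 1: acc = O + (9, 17) = (9, 17)
  bit 1 = 1: acc = (9, 17) + (1, 4) = (28, 18)
  bit 2 = 0: acc unchanged = (28, 18)
  bit 3 = 0: acc unchanged = (28, 18)
  bit 4 = 1: acc = (28, 18) + (6, 20) = (7, 28)

19P = (7, 28)


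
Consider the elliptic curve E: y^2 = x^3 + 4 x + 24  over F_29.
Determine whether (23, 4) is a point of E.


Check whether y^2 = x^3 + 4 x + 24 (mod 29) for (x, y) = (23, 4).
LHS: y^2 = 4^2 mod 29 = 16
RHS: x^3 + 4 x + 24 = 23^3 + 4*23 + 24 mod 29 = 16
LHS = RHS

Yes, on the curve


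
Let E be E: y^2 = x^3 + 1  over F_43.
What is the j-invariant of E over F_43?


Delta = -16(4 a^3 + 27 b^2) mod 43 = 41
-1728 * (4 a)^3 = -1728 * (4*0)^3 mod 43 = 0
j = 0 * 41^(-1) mod 43 = 0

j = 0 (mod 43)


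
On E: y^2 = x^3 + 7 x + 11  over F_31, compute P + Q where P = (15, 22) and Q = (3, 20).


P != Q, so use the chord formula.
s = (y2 - y1) / (x2 - x1) = (29) / (19) mod 31 = 26
x3 = s^2 - x1 - x2 mod 31 = 26^2 - 15 - 3 = 7
y3 = s (x1 - x3) - y1 mod 31 = 26 * (15 - 7) - 22 = 0

P + Q = (7, 0)


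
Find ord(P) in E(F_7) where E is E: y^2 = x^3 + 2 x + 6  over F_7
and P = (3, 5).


Compute successive multiples of P until we hit O:
  1P = (3, 5)
  2P = (5, 6)
  3P = (1, 3)
  4P = (4, 1)
  5P = (2, 5)
  6P = (2, 2)
  7P = (4, 6)
  8P = (1, 4)
  ... (continuing to 11P)
  11P = O

ord(P) = 11


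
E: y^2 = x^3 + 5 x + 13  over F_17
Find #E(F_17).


For each x in F_17, count y with y^2 = x^3 + 5 x + 13 mod 17:
  x = 0: RHS = 13, y in [8, 9]  -> 2 point(s)
  x = 1: RHS = 2, y in [6, 11]  -> 2 point(s)
  x = 3: RHS = 4, y in [2, 15]  -> 2 point(s)
  x = 6: RHS = 4, y in [2, 15]  -> 2 point(s)
  x = 7: RHS = 0, y in [0]  -> 1 point(s)
  x = 8: RHS = 4, y in [2, 15]  -> 2 point(s)
  x = 10: RHS = 9, y in [3, 14]  -> 2 point(s)
  x = 12: RHS = 16, y in [4, 13]  -> 2 point(s)
Affine points: 15. Add the point at infinity: total = 16.

#E(F_17) = 16


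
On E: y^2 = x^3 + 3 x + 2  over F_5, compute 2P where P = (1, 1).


Doubling: s = (3 x1^2 + a) / (2 y1)
s = (3*1^2 + 3) / (2*1) mod 5 = 3
x3 = s^2 - 2 x1 mod 5 = 3^2 - 2*1 = 2
y3 = s (x1 - x3) - y1 mod 5 = 3 * (1 - 2) - 1 = 1

2P = (2, 1)


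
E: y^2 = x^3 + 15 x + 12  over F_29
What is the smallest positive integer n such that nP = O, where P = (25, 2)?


Compute successive multiples of P until we hit O:
  1P = (25, 2)
  2P = (15, 25)
  3P = (23, 5)
  4P = (5, 26)
  5P = (19, 14)
  6P = (18, 13)
  7P = (8, 21)
  8P = (12, 21)
  ... (continuing to 32P)
  32P = O

ord(P) = 32


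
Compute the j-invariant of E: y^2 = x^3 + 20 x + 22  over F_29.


Delta = -16(4 a^3 + 27 b^2) mod 29 = 26
-1728 * (4 a)^3 = -1728 * (4*20)^3 mod 29 = 2
j = 2 * 26^(-1) mod 29 = 9

j = 9 (mod 29)


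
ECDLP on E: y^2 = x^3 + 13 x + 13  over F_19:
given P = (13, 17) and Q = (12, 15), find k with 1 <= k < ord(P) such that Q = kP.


Enumerate multiples of P until we hit Q = (12, 15):
  1P = (13, 17)
  2P = (2, 16)
  3P = (15, 7)
  4P = (16, 17)
  5P = (9, 2)
  6P = (17, 6)
  7P = (12, 4)
  8P = (11, 9)
  9P = (11, 10)
  10P = (12, 15)
Match found at i = 10.

k = 10


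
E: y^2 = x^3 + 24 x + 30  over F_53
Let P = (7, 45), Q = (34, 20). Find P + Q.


P != Q, so use the chord formula.
s = (y2 - y1) / (x2 - x1) = (28) / (27) mod 53 = 3
x3 = s^2 - x1 - x2 mod 53 = 3^2 - 7 - 34 = 21
y3 = s (x1 - x3) - y1 mod 53 = 3 * (7 - 21) - 45 = 19

P + Q = (21, 19)


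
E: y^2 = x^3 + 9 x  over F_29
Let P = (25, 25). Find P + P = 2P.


Doubling: s = (3 x1^2 + a) / (2 y1)
s = (3*25^2 + 9) / (2*25) mod 29 = 11
x3 = s^2 - 2 x1 mod 29 = 11^2 - 2*25 = 13
y3 = s (x1 - x3) - y1 mod 29 = 11 * (25 - 13) - 25 = 20

2P = (13, 20)


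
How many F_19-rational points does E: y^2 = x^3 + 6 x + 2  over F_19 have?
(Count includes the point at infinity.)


For each x in F_19, count y with y^2 = x^3 + 6 x + 2 mod 19:
  x = 1: RHS = 9, y in [3, 16]  -> 2 point(s)
  x = 3: RHS = 9, y in [3, 16]  -> 2 point(s)
  x = 5: RHS = 5, y in [9, 10]  -> 2 point(s)
  x = 6: RHS = 7, y in [8, 11]  -> 2 point(s)
  x = 7: RHS = 7, y in [8, 11]  -> 2 point(s)
  x = 8: RHS = 11, y in [7, 12]  -> 2 point(s)
  x = 9: RHS = 6, y in [5, 14]  -> 2 point(s)
  x = 10: RHS = 17, y in [6, 13]  -> 2 point(s)
  x = 12: RHS = 16, y in [4, 15]  -> 2 point(s)
  x = 13: RHS = 16, y in [4, 15]  -> 2 point(s)
  x = 15: RHS = 9, y in [3, 16]  -> 2 point(s)
  x = 17: RHS = 1, y in [1, 18]  -> 2 point(s)
Affine points: 24. Add the point at infinity: total = 25.

#E(F_19) = 25


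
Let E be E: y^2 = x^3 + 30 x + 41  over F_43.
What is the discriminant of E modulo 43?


4 a^3 + 27 b^2 = 4*30^3 + 27*41^2 = 108000 + 45387 = 153387
Delta = -16 * (153387) = -2454192
Delta mod 43 = 33

Delta = 33 (mod 43)


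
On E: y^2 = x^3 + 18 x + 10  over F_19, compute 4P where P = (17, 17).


k = 4 = 100_2 (binary, LSB first: 001)
Double-and-add from P = (17, 17):
  bit 0 = 0: acc unchanged = O
  bit 1 = 0: acc unchanged = O
  bit 2 = 1: acc = O + (8, 18) = (8, 18)

4P = (8, 18)


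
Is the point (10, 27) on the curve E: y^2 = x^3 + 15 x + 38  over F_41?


Check whether y^2 = x^3 + 15 x + 38 (mod 41) for (x, y) = (10, 27).
LHS: y^2 = 27^2 mod 41 = 32
RHS: x^3 + 15 x + 38 = 10^3 + 15*10 + 38 mod 41 = 40
LHS != RHS

No, not on the curve


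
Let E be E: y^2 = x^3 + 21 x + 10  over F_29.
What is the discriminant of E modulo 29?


4 a^3 + 27 b^2 = 4*21^3 + 27*10^2 = 37044 + 2700 = 39744
Delta = -16 * (39744) = -635904
Delta mod 29 = 8

Delta = 8 (mod 29)


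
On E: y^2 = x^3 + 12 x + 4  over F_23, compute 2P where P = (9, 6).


Doubling: s = (3 x1^2 + a) / (2 y1)
s = (3*9^2 + 12) / (2*6) mod 23 = 4
x3 = s^2 - 2 x1 mod 23 = 4^2 - 2*9 = 21
y3 = s (x1 - x3) - y1 mod 23 = 4 * (9 - 21) - 6 = 15

2P = (21, 15)


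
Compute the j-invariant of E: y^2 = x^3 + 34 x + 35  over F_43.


Delta = -16(4 a^3 + 27 b^2) mod 43 = 2
-1728 * (4 a)^3 = -1728 * (4*34)^3 mod 43 = 8
j = 8 * 2^(-1) mod 43 = 4

j = 4 (mod 43)


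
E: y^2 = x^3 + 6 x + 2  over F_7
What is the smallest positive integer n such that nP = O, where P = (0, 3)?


Compute successive multiples of P until we hit O:
  1P = (0, 3)
  2P = (1, 3)
  3P = (6, 4)
  4P = (2, 6)
  5P = (2, 1)
  6P = (6, 3)
  7P = (1, 4)
  8P = (0, 4)
  ... (continuing to 9P)
  9P = O

ord(P) = 9


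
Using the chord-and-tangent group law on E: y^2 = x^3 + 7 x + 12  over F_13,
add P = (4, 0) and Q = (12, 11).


P != Q, so use the chord formula.
s = (y2 - y1) / (x2 - x1) = (11) / (8) mod 13 = 3
x3 = s^2 - x1 - x2 mod 13 = 3^2 - 4 - 12 = 6
y3 = s (x1 - x3) - y1 mod 13 = 3 * (4 - 6) - 0 = 7

P + Q = (6, 7)


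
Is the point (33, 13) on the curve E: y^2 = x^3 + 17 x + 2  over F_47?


Check whether y^2 = x^3 + 17 x + 2 (mod 47) for (x, y) = (33, 13).
LHS: y^2 = 13^2 mod 47 = 28
RHS: x^3 + 17 x + 2 = 33^3 + 17*33 + 2 mod 47 = 28
LHS = RHS

Yes, on the curve


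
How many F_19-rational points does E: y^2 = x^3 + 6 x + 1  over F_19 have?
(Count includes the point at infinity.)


For each x in F_19, count y with y^2 = x^3 + 6 x + 1 mod 19:
  x = 0: RHS = 1, y in [1, 18]  -> 2 point(s)
  x = 5: RHS = 4, y in [2, 17]  -> 2 point(s)
  x = 6: RHS = 6, y in [5, 14]  -> 2 point(s)
  x = 7: RHS = 6, y in [5, 14]  -> 2 point(s)
  x = 9: RHS = 5, y in [9, 10]  -> 2 point(s)
  x = 10: RHS = 16, y in [4, 15]  -> 2 point(s)
  x = 11: RHS = 11, y in [7, 12]  -> 2 point(s)
  x = 14: RHS = 17, y in [6, 13]  -> 2 point(s)
  x = 17: RHS = 0, y in [0]  -> 1 point(s)
Affine points: 17. Add the point at infinity: total = 18.

#E(F_19) = 18


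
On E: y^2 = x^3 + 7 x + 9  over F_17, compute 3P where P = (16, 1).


k = 3 = 11_2 (binary, LSB first: 11)
Double-and-add from P = (16, 1):
  bit 0 = 1: acc = O + (16, 1) = (16, 1)
  bit 1 = 1: acc = (16, 1) + (10, 12) = (9, 6)

3P = (9, 6)


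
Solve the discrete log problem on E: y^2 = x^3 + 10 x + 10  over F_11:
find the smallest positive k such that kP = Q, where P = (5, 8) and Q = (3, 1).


Enumerate multiples of P until we hit Q = (3, 1):
  1P = (5, 8)
  2P = (4, 9)
  3P = (3, 1)
Match found at i = 3.

k = 3


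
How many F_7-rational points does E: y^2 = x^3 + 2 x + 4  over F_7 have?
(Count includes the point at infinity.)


For each x in F_7, count y with y^2 = x^3 + 2 x + 4 mod 7:
  x = 0: RHS = 4, y in [2, 5]  -> 2 point(s)
  x = 1: RHS = 0, y in [0]  -> 1 point(s)
  x = 2: RHS = 2, y in [3, 4]  -> 2 point(s)
  x = 3: RHS = 2, y in [3, 4]  -> 2 point(s)
  x = 6: RHS = 1, y in [1, 6]  -> 2 point(s)
Affine points: 9. Add the point at infinity: total = 10.

#E(F_7) = 10


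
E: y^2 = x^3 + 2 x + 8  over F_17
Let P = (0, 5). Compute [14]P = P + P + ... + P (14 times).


k = 14 = 1110_2 (binary, LSB first: 0111)
Double-and-add from P = (0, 5):
  bit 0 = 0: acc unchanged = O
  bit 1 = 1: acc = O + (15, 9) = (15, 9)
  bit 2 = 1: acc = (15, 9) + (13, 2) = (14, 3)
  bit 3 = 1: acc = (14, 3) + (7, 5) = (11, 1)

14P = (11, 1)


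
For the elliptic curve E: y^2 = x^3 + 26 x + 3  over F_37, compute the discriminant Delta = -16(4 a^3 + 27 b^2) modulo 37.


4 a^3 + 27 b^2 = 4*26^3 + 27*3^2 = 70304 + 243 = 70547
Delta = -16 * (70547) = -1128752
Delta mod 37 = 7

Delta = 7 (mod 37)


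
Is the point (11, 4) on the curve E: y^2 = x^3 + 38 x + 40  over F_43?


Check whether y^2 = x^3 + 38 x + 40 (mod 43) for (x, y) = (11, 4).
LHS: y^2 = 4^2 mod 43 = 16
RHS: x^3 + 38 x + 40 = 11^3 + 38*11 + 40 mod 43 = 26
LHS != RHS

No, not on the curve


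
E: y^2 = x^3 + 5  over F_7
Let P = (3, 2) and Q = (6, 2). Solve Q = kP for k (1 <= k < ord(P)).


Enumerate multiples of P until we hit Q = (6, 2):
  1P = (3, 2)
  2P = (5, 2)
  3P = (6, 5)
  4P = (6, 2)
Match found at i = 4.

k = 4


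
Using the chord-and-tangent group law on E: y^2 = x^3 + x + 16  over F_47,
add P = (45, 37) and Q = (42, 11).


P != Q, so use the chord formula.
s = (y2 - y1) / (x2 - x1) = (21) / (44) mod 47 = 40
x3 = s^2 - x1 - x2 mod 47 = 40^2 - 45 - 42 = 9
y3 = s (x1 - x3) - y1 mod 47 = 40 * (45 - 9) - 37 = 40

P + Q = (9, 40)


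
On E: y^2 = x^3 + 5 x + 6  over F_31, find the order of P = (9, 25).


Compute successive multiples of P until we hit O:
  1P = (9, 25)
  2P = (13, 6)
  3P = (18, 10)
  4P = (24, 0)
  5P = (18, 21)
  6P = (13, 25)
  7P = (9, 6)
  8P = O

ord(P) = 8


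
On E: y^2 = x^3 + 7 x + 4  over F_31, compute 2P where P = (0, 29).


Doubling: s = (3 x1^2 + a) / (2 y1)
s = (3*0^2 + 7) / (2*29) mod 31 = 6
x3 = s^2 - 2 x1 mod 31 = 6^2 - 2*0 = 5
y3 = s (x1 - x3) - y1 mod 31 = 6 * (0 - 5) - 29 = 3

2P = (5, 3)


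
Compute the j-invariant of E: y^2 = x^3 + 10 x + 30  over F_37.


Delta = -16(4 a^3 + 27 b^2) mod 37 = 6
-1728 * (4 a)^3 = -1728 * (4*10)^3 mod 37 = 1
j = 1 * 6^(-1) mod 37 = 31

j = 31 (mod 37)


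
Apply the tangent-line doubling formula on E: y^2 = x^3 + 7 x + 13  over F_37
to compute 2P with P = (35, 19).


Doubling: s = (3 x1^2 + a) / (2 y1)
s = (3*35^2 + 7) / (2*19) mod 37 = 19
x3 = s^2 - 2 x1 mod 37 = 19^2 - 2*35 = 32
y3 = s (x1 - x3) - y1 mod 37 = 19 * (35 - 32) - 19 = 1

2P = (32, 1)


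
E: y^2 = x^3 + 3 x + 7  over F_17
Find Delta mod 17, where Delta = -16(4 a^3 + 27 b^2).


4 a^3 + 27 b^2 = 4*3^3 + 27*7^2 = 108 + 1323 = 1431
Delta = -16 * (1431) = -22896
Delta mod 17 = 3

Delta = 3 (mod 17)


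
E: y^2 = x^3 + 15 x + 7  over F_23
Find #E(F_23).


For each x in F_23, count y with y^2 = x^3 + 15 x + 7 mod 23:
  x = 1: RHS = 0, y in [0]  -> 1 point(s)
  x = 4: RHS = 16, y in [4, 19]  -> 2 point(s)
  x = 5: RHS = 0, y in [0]  -> 1 point(s)
  x = 7: RHS = 18, y in [8, 15]  -> 2 point(s)
  x = 8: RHS = 18, y in [8, 15]  -> 2 point(s)
  x = 11: RHS = 8, y in [10, 13]  -> 2 point(s)
  x = 12: RHS = 6, y in [11, 12]  -> 2 point(s)
  x = 17: RHS = 0, y in [0]  -> 1 point(s)
  x = 20: RHS = 4, y in [2, 21]  -> 2 point(s)
Affine points: 15. Add the point at infinity: total = 16.

#E(F_23) = 16


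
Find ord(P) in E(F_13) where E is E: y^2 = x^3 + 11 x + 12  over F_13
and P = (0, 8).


Compute successive multiples of P until we hit O:
  1P = (0, 8)
  2P = (12, 0)
  3P = (0, 5)
  4P = O

ord(P) = 4


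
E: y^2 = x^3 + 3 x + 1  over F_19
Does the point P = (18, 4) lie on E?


Check whether y^2 = x^3 + 3 x + 1 (mod 19) for (x, y) = (18, 4).
LHS: y^2 = 4^2 mod 19 = 16
RHS: x^3 + 3 x + 1 = 18^3 + 3*18 + 1 mod 19 = 16
LHS = RHS

Yes, on the curve


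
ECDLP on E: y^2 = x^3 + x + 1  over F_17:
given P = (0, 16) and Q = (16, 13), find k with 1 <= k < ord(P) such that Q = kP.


Enumerate multiples of P until we hit Q = (16, 13):
  1P = (0, 16)
  2P = (13, 16)
  3P = (4, 1)
  4P = (9, 5)
  5P = (16, 13)
Match found at i = 5.

k = 5


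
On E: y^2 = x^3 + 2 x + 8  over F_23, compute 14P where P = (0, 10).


k = 14 = 1110_2 (binary, LSB first: 0111)
Double-and-add from P = (0, 10):
  bit 0 = 0: acc unchanged = O
  bit 1 = 1: acc = O + (3, 15) = (3, 15)
  bit 2 = 1: acc = (3, 15) + (6, 12) = (15, 20)
  bit 3 = 1: acc = (15, 20) + (13, 0) = (3, 8)

14P = (3, 8)


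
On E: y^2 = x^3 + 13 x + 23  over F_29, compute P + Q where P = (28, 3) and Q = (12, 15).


P != Q, so use the chord formula.
s = (y2 - y1) / (x2 - x1) = (12) / (13) mod 29 = 21
x3 = s^2 - x1 - x2 mod 29 = 21^2 - 28 - 12 = 24
y3 = s (x1 - x3) - y1 mod 29 = 21 * (28 - 24) - 3 = 23

P + Q = (24, 23)


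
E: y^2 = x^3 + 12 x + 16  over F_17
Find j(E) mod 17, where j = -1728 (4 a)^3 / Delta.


Delta = -16(4 a^3 + 27 b^2) mod 17 = 3
-1728 * (4 a)^3 = -1728 * (4*12)^3 mod 17 = 8
j = 8 * 3^(-1) mod 17 = 14

j = 14 (mod 17)


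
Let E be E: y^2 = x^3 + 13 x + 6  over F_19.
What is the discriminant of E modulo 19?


4 a^3 + 27 b^2 = 4*13^3 + 27*6^2 = 8788 + 972 = 9760
Delta = -16 * (9760) = -156160
Delta mod 19 = 1

Delta = 1 (mod 19)


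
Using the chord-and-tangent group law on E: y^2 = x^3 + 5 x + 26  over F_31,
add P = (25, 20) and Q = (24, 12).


P != Q, so use the chord formula.
s = (y2 - y1) / (x2 - x1) = (23) / (30) mod 31 = 8
x3 = s^2 - x1 - x2 mod 31 = 8^2 - 25 - 24 = 15
y3 = s (x1 - x3) - y1 mod 31 = 8 * (25 - 15) - 20 = 29

P + Q = (15, 29)


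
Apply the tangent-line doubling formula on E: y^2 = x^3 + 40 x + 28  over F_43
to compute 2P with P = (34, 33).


Doubling: s = (3 x1^2 + a) / (2 y1)
s = (3*34^2 + 40) / (2*33) mod 43 = 31
x3 = s^2 - 2 x1 mod 43 = 31^2 - 2*34 = 33
y3 = s (x1 - x3) - y1 mod 43 = 31 * (34 - 33) - 33 = 41

2P = (33, 41)


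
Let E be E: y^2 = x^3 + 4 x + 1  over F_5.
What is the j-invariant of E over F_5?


Delta = -16(4 a^3 + 27 b^2) mod 5 = 2
-1728 * (4 a)^3 = -1728 * (4*4)^3 mod 5 = 2
j = 2 * 2^(-1) mod 5 = 1

j = 1 (mod 5)


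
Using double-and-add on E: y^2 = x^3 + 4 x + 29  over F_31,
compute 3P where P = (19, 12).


k = 3 = 11_2 (binary, LSB first: 11)
Double-and-add from P = (19, 12):
  bit 0 = 1: acc = O + (19, 12) = (19, 12)
  bit 1 = 1: acc = (19, 12) + (7, 20) = (2, 18)

3P = (2, 18)


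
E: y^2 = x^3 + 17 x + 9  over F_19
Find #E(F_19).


For each x in F_19, count y with y^2 = x^3 + 17 x + 9 mod 19:
  x = 0: RHS = 9, y in [3, 16]  -> 2 point(s)
  x = 3: RHS = 11, y in [7, 12]  -> 2 point(s)
  x = 6: RHS = 4, y in [2, 17]  -> 2 point(s)
  x = 8: RHS = 11, y in [7, 12]  -> 2 point(s)
  x = 9: RHS = 17, y in [6, 13]  -> 2 point(s)
  x = 10: RHS = 1, y in [1, 18]  -> 2 point(s)
  x = 11: RHS = 7, y in [8, 11]  -> 2 point(s)
  x = 16: RHS = 7, y in [8, 11]  -> 2 point(s)
  x = 17: RHS = 5, y in [9, 10]  -> 2 point(s)
Affine points: 18. Add the point at infinity: total = 19.

#E(F_19) = 19


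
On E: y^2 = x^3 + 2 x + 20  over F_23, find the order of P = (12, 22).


Compute successive multiples of P until we hit O:
  1P = (12, 22)
  2P = (7, 20)
  3P = (6, 8)
  4P = (13, 14)
  5P = (16, 10)
  6P = (4, 0)
  7P = (16, 13)
  8P = (13, 9)
  ... (continuing to 12P)
  12P = O

ord(P) = 12


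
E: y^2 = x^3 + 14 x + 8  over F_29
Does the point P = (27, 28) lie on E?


Check whether y^2 = x^3 + 14 x + 8 (mod 29) for (x, y) = (27, 28).
LHS: y^2 = 28^2 mod 29 = 1
RHS: x^3 + 14 x + 8 = 27^3 + 14*27 + 8 mod 29 = 1
LHS = RHS

Yes, on the curve


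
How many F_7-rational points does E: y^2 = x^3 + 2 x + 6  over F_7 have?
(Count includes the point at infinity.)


For each x in F_7, count y with y^2 = x^3 + 2 x + 6 mod 7:
  x = 1: RHS = 2, y in [3, 4]  -> 2 point(s)
  x = 2: RHS = 4, y in [2, 5]  -> 2 point(s)
  x = 3: RHS = 4, y in [2, 5]  -> 2 point(s)
  x = 4: RHS = 1, y in [1, 6]  -> 2 point(s)
  x = 5: RHS = 1, y in [1, 6]  -> 2 point(s)
Affine points: 10. Add the point at infinity: total = 11.

#E(F_7) = 11


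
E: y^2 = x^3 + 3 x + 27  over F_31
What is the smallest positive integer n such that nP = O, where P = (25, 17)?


Compute successive multiples of P until we hit O:
  1P = (25, 17)
  2P = (17, 0)
  3P = (25, 14)
  4P = O

ord(P) = 4


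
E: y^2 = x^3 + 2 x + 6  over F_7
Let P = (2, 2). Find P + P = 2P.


Doubling: s = (3 x1^2 + a) / (2 y1)
s = (3*2^2 + 2) / (2*2) mod 7 = 0
x3 = s^2 - 2 x1 mod 7 = 0^2 - 2*2 = 3
y3 = s (x1 - x3) - y1 mod 7 = 0 * (2 - 3) - 2 = 5

2P = (3, 5)


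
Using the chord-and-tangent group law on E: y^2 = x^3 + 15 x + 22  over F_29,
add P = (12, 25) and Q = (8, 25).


P != Q, so use the chord formula.
s = (y2 - y1) / (x2 - x1) = (0) / (25) mod 29 = 0
x3 = s^2 - x1 - x2 mod 29 = 0^2 - 12 - 8 = 9
y3 = s (x1 - x3) - y1 mod 29 = 0 * (12 - 9) - 25 = 4

P + Q = (9, 4)


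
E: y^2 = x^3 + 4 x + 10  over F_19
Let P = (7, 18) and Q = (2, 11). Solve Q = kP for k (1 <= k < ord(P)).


Enumerate multiples of P until we hit Q = (2, 11):
  1P = (7, 18)
  2P = (10, 9)
  3P = (11, 13)
  4P = (18, 10)
  5P = (14, 13)
  6P = (2, 11)
Match found at i = 6.

k = 6


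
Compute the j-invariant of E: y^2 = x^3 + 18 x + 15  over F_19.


Delta = -16(4 a^3 + 27 b^2) mod 19 = 11
-1728 * (4 a)^3 = -1728 * (4*18)^3 mod 19 = 12
j = 12 * 11^(-1) mod 19 = 8

j = 8 (mod 19)


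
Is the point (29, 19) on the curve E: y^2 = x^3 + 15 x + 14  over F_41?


Check whether y^2 = x^3 + 15 x + 14 (mod 41) for (x, y) = (29, 19).
LHS: y^2 = 19^2 mod 41 = 33
RHS: x^3 + 15 x + 14 = 29^3 + 15*29 + 14 mod 41 = 33
LHS = RHS

Yes, on the curve


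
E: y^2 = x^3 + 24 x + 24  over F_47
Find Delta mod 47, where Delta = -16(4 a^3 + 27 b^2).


4 a^3 + 27 b^2 = 4*24^3 + 27*24^2 = 55296 + 15552 = 70848
Delta = -16 * (70848) = -1133568
Delta mod 47 = 25

Delta = 25 (mod 47)


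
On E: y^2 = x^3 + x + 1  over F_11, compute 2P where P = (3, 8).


k = 2 = 10_2 (binary, LSB first: 01)
Double-and-add from P = (3, 8):
  bit 0 = 0: acc unchanged = O
  bit 1 = 1: acc = O + (6, 6) = (6, 6)

2P = (6, 6)


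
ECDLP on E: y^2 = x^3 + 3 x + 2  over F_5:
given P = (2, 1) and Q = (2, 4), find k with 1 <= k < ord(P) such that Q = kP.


Enumerate multiples of P until we hit Q = (2, 4):
  1P = (2, 1)
  2P = (1, 4)
  3P = (1, 1)
  4P = (2, 4)
Match found at i = 4.

k = 4


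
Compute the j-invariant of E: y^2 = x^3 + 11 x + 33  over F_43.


Delta = -16(4 a^3 + 27 b^2) mod 43 = 14
-1728 * (4 a)^3 = -1728 * (4*11)^3 mod 43 = 35
j = 35 * 14^(-1) mod 43 = 24

j = 24 (mod 43)


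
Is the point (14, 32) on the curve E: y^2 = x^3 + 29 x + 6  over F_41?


Check whether y^2 = x^3 + 29 x + 6 (mod 41) for (x, y) = (14, 32).
LHS: y^2 = 32^2 mod 41 = 40
RHS: x^3 + 29 x + 6 = 14^3 + 29*14 + 6 mod 41 = 40
LHS = RHS

Yes, on the curve


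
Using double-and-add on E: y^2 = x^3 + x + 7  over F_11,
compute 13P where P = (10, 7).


k = 13 = 1101_2 (binary, LSB first: 1011)
Double-and-add from P = (10, 7):
  bit 0 = 1: acc = O + (10, 7) = (10, 7)
  bit 1 = 0: acc unchanged = (10, 7)
  bit 2 = 1: acc = (10, 7) + (6, 8) = (4, 8)
  bit 3 = 1: acc = (4, 8) + (3, 9) = (5, 4)

13P = (5, 4)


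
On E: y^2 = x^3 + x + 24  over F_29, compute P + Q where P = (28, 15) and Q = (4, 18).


P != Q, so use the chord formula.
s = (y2 - y1) / (x2 - x1) = (3) / (5) mod 29 = 18
x3 = s^2 - x1 - x2 mod 29 = 18^2 - 28 - 4 = 2
y3 = s (x1 - x3) - y1 mod 29 = 18 * (28 - 2) - 15 = 18

P + Q = (2, 18)


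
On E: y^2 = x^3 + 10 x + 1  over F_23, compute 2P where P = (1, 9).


Doubling: s = (3 x1^2 + a) / (2 y1)
s = (3*1^2 + 10) / (2*9) mod 23 = 2
x3 = s^2 - 2 x1 mod 23 = 2^2 - 2*1 = 2
y3 = s (x1 - x3) - y1 mod 23 = 2 * (1 - 2) - 9 = 12

2P = (2, 12)


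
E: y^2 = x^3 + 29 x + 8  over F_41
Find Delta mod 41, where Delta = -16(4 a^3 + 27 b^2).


4 a^3 + 27 b^2 = 4*29^3 + 27*8^2 = 97556 + 1728 = 99284
Delta = -16 * (99284) = -1588544
Delta mod 41 = 1

Delta = 1 (mod 41)


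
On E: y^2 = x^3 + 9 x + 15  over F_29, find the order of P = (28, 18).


Compute successive multiples of P until we hit O:
  1P = (28, 18)
  2P = (15, 25)
  3P = (11, 13)
  4P = (23, 21)
  5P = (12, 13)
  6P = (13, 3)
  7P = (18, 21)
  8P = (6, 16)
  ... (continuing to 25P)
  25P = O

ord(P) = 25


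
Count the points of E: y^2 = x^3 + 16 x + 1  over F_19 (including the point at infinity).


For each x in F_19, count y with y^2 = x^3 + 16 x + 1 mod 19:
  x = 0: RHS = 1, y in [1, 18]  -> 2 point(s)
  x = 3: RHS = 0, y in [0]  -> 1 point(s)
  x = 5: RHS = 16, y in [4, 15]  -> 2 point(s)
  x = 6: RHS = 9, y in [3, 16]  -> 2 point(s)
  x = 7: RHS = 0, y in [0]  -> 1 point(s)
  x = 9: RHS = 0, y in [0]  -> 1 point(s)
  x = 11: RHS = 7, y in [8, 11]  -> 2 point(s)
  x = 14: RHS = 5, y in [9, 10]  -> 2 point(s)
  x = 15: RHS = 6, y in [5, 14]  -> 2 point(s)
Affine points: 15. Add the point at infinity: total = 16.

#E(F_19) = 16


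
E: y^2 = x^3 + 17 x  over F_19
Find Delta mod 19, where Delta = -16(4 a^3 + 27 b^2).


4 a^3 + 27 b^2 = 4*17^3 + 27*0^2 = 19652 + 0 = 19652
Delta = -16 * (19652) = -314432
Delta mod 19 = 18

Delta = 18 (mod 19)


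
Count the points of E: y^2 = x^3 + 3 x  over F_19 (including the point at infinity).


For each x in F_19, count y with y^2 = x^3 + 3 x + 0 mod 19:
  x = 0: RHS = 0, y in [0]  -> 1 point(s)
  x = 1: RHS = 4, y in [2, 17]  -> 2 point(s)
  x = 3: RHS = 17, y in [6, 13]  -> 2 point(s)
  x = 4: RHS = 0, y in [0]  -> 1 point(s)
  x = 5: RHS = 7, y in [8, 11]  -> 2 point(s)
  x = 6: RHS = 6, y in [5, 14]  -> 2 point(s)
  x = 8: RHS = 4, y in [2, 17]  -> 2 point(s)
  x = 10: RHS = 4, y in [2, 17]  -> 2 point(s)
  x = 12: RHS = 16, y in [4, 15]  -> 2 point(s)
  x = 15: RHS = 0, y in [0]  -> 1 point(s)
  x = 17: RHS = 5, y in [9, 10]  -> 2 point(s)
Affine points: 19. Add the point at infinity: total = 20.

#E(F_19) = 20
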